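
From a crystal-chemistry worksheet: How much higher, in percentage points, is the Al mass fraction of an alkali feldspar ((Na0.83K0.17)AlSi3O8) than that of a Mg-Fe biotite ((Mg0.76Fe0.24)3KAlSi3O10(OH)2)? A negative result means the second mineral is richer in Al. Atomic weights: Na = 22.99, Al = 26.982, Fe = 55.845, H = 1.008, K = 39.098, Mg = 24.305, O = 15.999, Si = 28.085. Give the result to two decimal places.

4.05 percentage points

M((Na0.83K0.17)AlSi3O8) = 264.957 g/mol, so wt% Al = 26.982/264.957 × 100 = 10.18%.
M((Mg0.76Fe0.24)3KAlSi3O10(OH)2) = 439.963 g/mol, so wt% Al = 26.982/439.963 × 100 = 6.13%.
10.18 − 6.13 = 4.05 pp.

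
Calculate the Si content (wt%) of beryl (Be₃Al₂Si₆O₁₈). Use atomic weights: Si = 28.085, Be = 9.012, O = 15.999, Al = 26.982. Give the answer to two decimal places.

31.35 wt%

Molar mass of Be₃Al₂Si₆O₁₈: 3*9.012 + 2*26.982 + 6*28.085 + 18*15.999 = 537.492 g/mol.
Mass of Si per formula unit: 6 × 28.085 = 168.510 g.
Weight fraction Si = 168.510 / 537.492 = 0.3135.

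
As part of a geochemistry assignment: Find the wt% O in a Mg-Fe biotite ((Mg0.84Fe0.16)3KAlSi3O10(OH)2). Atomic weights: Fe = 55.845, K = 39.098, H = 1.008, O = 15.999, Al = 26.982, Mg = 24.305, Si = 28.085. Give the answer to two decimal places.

44.40 mass %

Formula mass = 2.52*24.305 + 0.48*55.845 + 1*39.098 + 1*26.982 + 3*28.085 + 12*15.999 + 2*1.008 = 432.393 g/mol, of which 191.988 g is O.
So O makes up 191.988/432.393 = 0.4440 of the mass, i.e. 44.40%.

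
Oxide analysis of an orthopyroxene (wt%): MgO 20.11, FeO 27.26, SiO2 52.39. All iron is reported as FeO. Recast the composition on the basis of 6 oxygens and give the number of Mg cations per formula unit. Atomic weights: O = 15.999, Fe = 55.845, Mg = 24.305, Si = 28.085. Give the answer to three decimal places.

MgO: 20.11/40.304 = 0.49896 mol → 0.49896 mol Mg, 0.49896 mol O.
FeO: 27.26/71.844 = 0.37943 mol → 0.37943 mol Fe, 0.37943 mol O.
SiO2: 52.39/60.083 = 0.87196 mol → 0.87196 mol Si, 1.74392 mol O.
Total oxygen = 2.62231 mol. Normalization factor = 6/2.62231 = 2.28806.
Mg per 6 O = 0.49896 × 2.28806 = 1.142.

1.142 Mg apfu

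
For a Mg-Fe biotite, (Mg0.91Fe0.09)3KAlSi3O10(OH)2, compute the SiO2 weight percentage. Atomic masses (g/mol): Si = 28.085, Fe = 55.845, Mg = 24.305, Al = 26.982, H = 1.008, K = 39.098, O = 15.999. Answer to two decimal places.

42.33 wt%

Molar mass of (Mg0.91Fe0.09)3KAlSi3O10(OH)2 = 2.73*24.305 + 0.27*55.845 + 1*39.098 + 1*26.982 + 3*28.085 + 12*15.999 + 2*1.008 = 425.770 g/mol.
Each formula unit contains 3 Si, equivalent to 3/1 = 3.0000 mol SiO2.
M(SiO2) = 1×28.085 + 2×15.999 = 60.083 g/mol.
Mass of SiO2 per formula unit = 3.0000 × 60.083 = 180.249 g.
SiO2 wt% = 180.249 / 425.770 × 100 = 42.33%.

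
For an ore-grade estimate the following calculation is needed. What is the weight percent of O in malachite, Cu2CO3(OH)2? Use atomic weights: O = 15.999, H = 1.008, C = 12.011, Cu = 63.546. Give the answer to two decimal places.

36.18 weight percent

M(Cu2CO3(OH)2) = 221.114 g/mol.
O contributes 5 × 15.999 = 79.995 g per mole.
79.995/221.114 = 0.3618 → 36.18%.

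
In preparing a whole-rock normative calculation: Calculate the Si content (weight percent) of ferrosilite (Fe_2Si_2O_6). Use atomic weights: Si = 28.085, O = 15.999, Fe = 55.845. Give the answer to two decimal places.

21.29 weight percent

Molar mass of Fe_2Si_2O_6: 2·55.845 + 2·28.085 + 6·15.999 = 263.854 g/mol.
Mass of Si per formula unit: 2 × 28.085 = 56.170 g.
Weight fraction Si = 56.170 / 263.854 = 0.2129.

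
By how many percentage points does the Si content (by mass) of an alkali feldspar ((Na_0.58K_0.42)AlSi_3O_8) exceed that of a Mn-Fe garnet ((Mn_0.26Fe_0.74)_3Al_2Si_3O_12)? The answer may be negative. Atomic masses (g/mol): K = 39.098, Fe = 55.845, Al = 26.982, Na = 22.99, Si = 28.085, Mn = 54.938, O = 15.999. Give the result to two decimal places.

First mineral: 84.255 g Si in 268.984 g formula = 31.32 wt% Si.
Second mineral: 84.255 g Si in 497.035 g formula = 16.95 wt% Si.
31.32% − 16.95% gives a difference of 14.37 percentage points.

14.37 percentage points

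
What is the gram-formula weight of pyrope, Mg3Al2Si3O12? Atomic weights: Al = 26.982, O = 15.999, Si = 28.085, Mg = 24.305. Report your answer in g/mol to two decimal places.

M = 3·24.305 + 2·26.982 + 3·28.085 + 12·15.999

403.12 g/mol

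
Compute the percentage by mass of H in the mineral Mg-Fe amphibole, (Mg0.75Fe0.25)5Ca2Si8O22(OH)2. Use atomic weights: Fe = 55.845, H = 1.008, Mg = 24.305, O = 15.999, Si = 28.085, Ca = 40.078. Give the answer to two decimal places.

Molar mass of (Mg0.75Fe0.25)5Ca2Si8O22(OH)2: 3.75·24.305 + 1.25·55.845 + 2·40.078 + 8·28.085 + 24·15.999 + 2·1.008 = 851.778 g/mol.
Mass of H per formula unit: 2 × 1.008 = 2.016 g.
Weight fraction H = 2.016 / 851.778 = 0.0024.

0.24 weight percent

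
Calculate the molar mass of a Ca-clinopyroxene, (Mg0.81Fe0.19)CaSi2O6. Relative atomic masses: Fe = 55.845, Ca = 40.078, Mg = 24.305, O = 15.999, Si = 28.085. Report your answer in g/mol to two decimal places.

The formula mass is the sum 0.81×24.305 + 0.19×55.845 + 1×40.078 + 2×28.085 + 6×15.999.

222.54 g/mol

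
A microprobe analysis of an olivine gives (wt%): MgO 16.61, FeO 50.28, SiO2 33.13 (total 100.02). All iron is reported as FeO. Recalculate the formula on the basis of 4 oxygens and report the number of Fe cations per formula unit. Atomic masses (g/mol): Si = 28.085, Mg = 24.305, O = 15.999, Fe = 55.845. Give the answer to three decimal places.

MgO: 16.61/40.304 = 0.41212 mol → 0.41212 mol Mg, 0.41212 mol O.
FeO: 50.28/71.844 = 0.69985 mol → 0.69985 mol Fe, 0.69985 mol O.
SiO2: 33.13/60.083 = 0.55140 mol → 0.55140 mol Si, 1.10280 mol O.
Total oxygen = 2.21477 mol. Normalization factor = 4/2.21477 = 1.80606.
Fe per 4 O = 0.69985 × 1.80606 = 1.264.

1.264 Fe apfu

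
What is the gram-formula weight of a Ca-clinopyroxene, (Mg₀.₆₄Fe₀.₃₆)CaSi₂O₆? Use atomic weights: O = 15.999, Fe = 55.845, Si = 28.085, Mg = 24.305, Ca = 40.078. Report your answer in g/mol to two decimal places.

227.90 g/mol

M = 0.64*24.305 + 0.36*55.845 + 1*40.078 + 2*28.085 + 6*15.999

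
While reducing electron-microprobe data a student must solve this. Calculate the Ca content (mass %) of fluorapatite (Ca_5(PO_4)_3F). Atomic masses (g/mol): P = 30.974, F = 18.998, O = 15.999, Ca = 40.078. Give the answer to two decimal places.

39.74 mass %

M(Ca_5(PO_4)_3F) = 504.298 g/mol.
Ca contributes 5 × 40.078 = 200.390 g per mole.
200.390/504.298 = 0.3974 → 39.74%.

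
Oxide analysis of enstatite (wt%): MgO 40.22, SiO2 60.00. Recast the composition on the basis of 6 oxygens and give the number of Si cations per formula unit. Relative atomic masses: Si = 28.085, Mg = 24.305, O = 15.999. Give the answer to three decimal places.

40.22 wt% MgO ÷ 40.304 g/mol = 0.99792 mol, giving 0.99792 Mg and 0.99792 O.
60.00 wt% SiO2 ÷ 60.083 g/mol = 0.99862 mol, giving 0.99862 Si and 1.99724 O.
Oxygen sums to 2.99516; scaling by 6/2.99516 = 2.00323 puts the formula on 6 O.
Si: 0.99862 × 2.00323 = 2.000 atoms per formula unit.

2.000 Si apfu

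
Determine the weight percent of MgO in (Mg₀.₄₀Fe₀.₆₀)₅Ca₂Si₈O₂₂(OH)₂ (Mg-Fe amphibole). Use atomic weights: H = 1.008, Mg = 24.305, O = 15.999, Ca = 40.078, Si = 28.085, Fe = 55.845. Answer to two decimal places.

M((Mg₀.₄₀Fe₀.₆₀)₅Ca₂Si₈O₂₂(OH)₂) = 906.973 g/mol; M(MgO) = 40.304 g/mol.
Moles MgO per formula unit = 2 Mg ÷ 1 = 2.0000.
MgO fraction = (2.0000 × 40.304) / 906.973 = 80.608/906.973 = 0.0889.

8.89 wt%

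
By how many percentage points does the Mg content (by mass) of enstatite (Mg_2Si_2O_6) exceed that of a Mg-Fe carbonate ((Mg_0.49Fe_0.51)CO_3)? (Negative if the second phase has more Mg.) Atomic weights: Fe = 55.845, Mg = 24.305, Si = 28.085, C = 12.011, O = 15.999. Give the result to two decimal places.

First mineral: 48.610 g Mg in 200.774 g formula = 24.21 wt% Mg.
Second mineral: 11.909 g Mg in 100.398 g formula = 11.86 wt% Mg.
24.21% − 11.86% gives a difference of 12.35 percentage points.

12.35 percentage points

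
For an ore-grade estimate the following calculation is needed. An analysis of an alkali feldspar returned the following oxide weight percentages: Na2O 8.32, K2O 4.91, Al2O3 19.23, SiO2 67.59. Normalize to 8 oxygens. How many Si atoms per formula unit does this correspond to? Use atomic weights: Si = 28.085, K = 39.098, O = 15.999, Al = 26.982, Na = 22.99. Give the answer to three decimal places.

2.998 Si apfu

Na2O: 8.32/61.979 = 0.13424 mol → 0.26848 mol Na, 0.13424 mol O.
K2O: 4.91/94.195 = 0.05213 mol → 0.10426 mol K, 0.05213 mol O.
Al2O3: 19.23/101.961 = 0.18860 mol → 0.37720 mol Al, 0.56580 mol O.
SiO2: 67.59/60.083 = 1.12494 mol → 1.12494 mol Si, 2.24988 mol O.
Total oxygen = 3.00205 mol. Normalization factor = 8/3.00205 = 2.66485.
Si per 8 O = 1.12494 × 2.66485 = 2.998.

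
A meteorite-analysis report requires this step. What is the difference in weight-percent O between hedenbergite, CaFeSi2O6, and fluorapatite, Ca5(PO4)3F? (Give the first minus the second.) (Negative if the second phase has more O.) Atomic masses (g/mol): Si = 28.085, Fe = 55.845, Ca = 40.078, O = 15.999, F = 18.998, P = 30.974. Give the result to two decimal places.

0.62 percentage points

O in CaFeSi2O6: molar mass 248.087 g/mol; 6×15.999 = 95.994 g → 38.69 wt%.
O in Ca5(PO4)3F: molar mass 504.298 g/mol; 12×15.999 = 191.988 g → 38.07 wt%.
Difference = 38.69 − 38.07 = 0.62 percentage points.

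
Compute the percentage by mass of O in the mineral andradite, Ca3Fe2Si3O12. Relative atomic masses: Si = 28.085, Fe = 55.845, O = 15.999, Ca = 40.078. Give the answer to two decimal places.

M(Ca3Fe2Si3O12) = 508.167 g/mol.
O contributes 12 × 15.999 = 191.988 g per mole.
191.988/508.167 = 0.3778 → 37.78%.

37.78 weight percent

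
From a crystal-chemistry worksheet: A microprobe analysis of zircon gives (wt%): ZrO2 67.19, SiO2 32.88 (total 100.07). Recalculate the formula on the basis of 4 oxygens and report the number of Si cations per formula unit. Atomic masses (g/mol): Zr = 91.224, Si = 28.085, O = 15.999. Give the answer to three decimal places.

1.002 Si apfu

ZrO2: 67.19/123.222 = 0.54528 mol → 0.54528 mol Zr, 1.09056 mol O.
SiO2: 32.88/60.083 = 0.54724 mol → 0.54724 mol Si, 1.09448 mol O.
Total oxygen = 2.18504 mol. Normalization factor = 4/2.18504 = 1.83063.
Si per 4 O = 0.54724 × 1.83063 = 1.002.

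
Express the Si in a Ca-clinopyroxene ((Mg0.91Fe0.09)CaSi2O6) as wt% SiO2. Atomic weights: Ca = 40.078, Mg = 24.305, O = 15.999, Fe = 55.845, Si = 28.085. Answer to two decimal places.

Formula mass = 219.386 g/mol.
2 Si → 2.0000 mol SiO2 per formula unit; M(SiO2) = 60.083, so SiO2 mass = 120.166 g.
120.166/219.386 × 100 = 54.77 wt%.

54.77 wt%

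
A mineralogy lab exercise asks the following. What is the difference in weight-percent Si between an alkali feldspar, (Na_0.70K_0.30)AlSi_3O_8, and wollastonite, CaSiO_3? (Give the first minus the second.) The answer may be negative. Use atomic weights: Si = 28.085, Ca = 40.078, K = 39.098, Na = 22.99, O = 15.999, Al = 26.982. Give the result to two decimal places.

7.37 percentage points

First mineral: 84.255 g Si in 267.051 g formula = 31.55 wt% Si.
Second mineral: 28.085 g Si in 116.160 g formula = 24.18 wt% Si.
31.55% − 24.18% gives a difference of 7.37 percentage points.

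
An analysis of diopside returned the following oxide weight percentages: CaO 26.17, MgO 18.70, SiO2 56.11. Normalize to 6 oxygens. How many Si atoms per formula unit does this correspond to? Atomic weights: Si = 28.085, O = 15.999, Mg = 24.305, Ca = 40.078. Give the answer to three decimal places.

2.002 Si apfu

26.17 wt% CaO ÷ 56.077 g/mol = 0.46668 mol, giving 0.46668 Ca and 0.46668 O.
18.70 wt% MgO ÷ 40.304 g/mol = 0.46397 mol, giving 0.46397 Mg and 0.46397 O.
56.11 wt% SiO2 ÷ 60.083 g/mol = 0.93387 mol, giving 0.93387 Si and 1.86774 O.
Oxygen sums to 2.79839; scaling by 6/2.79839 = 2.14409 puts the formula on 6 O.
Si: 0.93387 × 2.14409 = 2.002 atoms per formula unit.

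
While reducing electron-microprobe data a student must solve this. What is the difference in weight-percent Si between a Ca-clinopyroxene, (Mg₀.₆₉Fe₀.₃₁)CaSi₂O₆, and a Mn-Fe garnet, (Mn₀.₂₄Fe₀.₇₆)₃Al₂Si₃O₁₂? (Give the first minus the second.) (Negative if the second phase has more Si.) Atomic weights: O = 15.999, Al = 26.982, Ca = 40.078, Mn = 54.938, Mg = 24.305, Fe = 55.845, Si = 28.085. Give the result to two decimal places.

Si in (Mg₀.₆₉Fe₀.₃₁)CaSi₂O₆: molar mass 226.324 g/mol; 2×28.085 = 56.170 g → 24.82 wt%.
Si in (Mn₀.₂₄Fe₀.₇₆)₃Al₂Si₃O₁₂: molar mass 497.089 g/mol; 3×28.085 = 84.255 g → 16.95 wt%.
Difference = 24.82 − 16.95 = 7.87 percentage points.

7.87 percentage points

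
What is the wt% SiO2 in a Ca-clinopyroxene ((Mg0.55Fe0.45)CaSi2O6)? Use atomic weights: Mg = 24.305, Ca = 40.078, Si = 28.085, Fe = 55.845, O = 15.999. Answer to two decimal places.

52.08 wt%

Molar mass of (Mg0.55Fe0.45)CaSi2O6 = 0.55×24.305 + 0.45×55.845 + 1×40.078 + 2×28.085 + 6×15.999 = 230.740 g/mol.
Each formula unit contains 2 Si, equivalent to 2/1 = 2.0000 mol SiO2.
M(SiO2) = 1×28.085 + 2×15.999 = 60.083 g/mol.
Mass of SiO2 per formula unit = 2.0000 × 60.083 = 120.166 g.
SiO2 wt% = 120.166 / 230.740 × 100 = 52.08%.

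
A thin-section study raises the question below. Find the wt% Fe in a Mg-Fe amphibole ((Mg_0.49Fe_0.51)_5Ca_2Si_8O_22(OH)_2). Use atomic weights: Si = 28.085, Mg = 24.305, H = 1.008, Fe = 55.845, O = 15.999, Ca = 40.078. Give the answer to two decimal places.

15.95 weight percent

M((Mg_0.49Fe_0.51)_5Ca_2Si_8O_22(OH)_2) = 892.780 g/mol.
Fe contributes 2.55 × 55.845 = 142.405 g per mole.
142.405/892.780 = 0.1595 → 15.95%.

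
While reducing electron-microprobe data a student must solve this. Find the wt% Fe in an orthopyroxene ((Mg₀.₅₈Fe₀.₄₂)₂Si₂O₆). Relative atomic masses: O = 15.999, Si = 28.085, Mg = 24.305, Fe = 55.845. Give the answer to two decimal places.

20.64 weight percent

M((Mg₀.₅₈Fe₀.₄₂)₂Si₂O₆) = 227.268 g/mol.
Fe contributes 0.84 × 55.845 = 46.910 g per mole.
46.910/227.268 = 0.2064 → 20.64%.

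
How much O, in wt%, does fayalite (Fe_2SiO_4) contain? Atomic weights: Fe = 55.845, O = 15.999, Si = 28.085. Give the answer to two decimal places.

Molar mass of Fe_2SiO_4: 2×55.845 + 1×28.085 + 4×15.999 = 203.771 g/mol.
Mass of O per formula unit: 4 × 15.999 = 63.996 g.
Weight fraction O = 63.996 / 203.771 = 0.3141.

31.41 wt%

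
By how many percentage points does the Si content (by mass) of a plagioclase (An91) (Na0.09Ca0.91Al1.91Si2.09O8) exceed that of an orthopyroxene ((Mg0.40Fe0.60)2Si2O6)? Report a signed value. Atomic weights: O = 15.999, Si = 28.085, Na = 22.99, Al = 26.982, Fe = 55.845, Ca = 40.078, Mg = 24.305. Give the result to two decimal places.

First mineral: 58.698 g Si in 276.765 g formula = 21.21 wt% Si.
Second mineral: 56.170 g Si in 238.622 g formula = 23.54 wt% Si.
21.21% − 23.54% gives a difference of -2.33 percentage points.

-2.33 percentage points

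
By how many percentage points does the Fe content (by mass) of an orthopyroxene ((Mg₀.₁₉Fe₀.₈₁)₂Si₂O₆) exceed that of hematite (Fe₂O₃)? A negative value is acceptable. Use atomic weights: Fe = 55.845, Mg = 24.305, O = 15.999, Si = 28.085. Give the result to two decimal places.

-34.02 percentage points

M((Mg₀.₁₉Fe₀.₈₁)₂Si₂O₆) = 251.869 g/mol, so wt% Fe = 90.469/251.869 × 100 = 35.92%.
M(Fe₂O₃) = 159.687 g/mol, so wt% Fe = 111.690/159.687 × 100 = 69.94%.
35.92 − 69.94 = -34.02 pp.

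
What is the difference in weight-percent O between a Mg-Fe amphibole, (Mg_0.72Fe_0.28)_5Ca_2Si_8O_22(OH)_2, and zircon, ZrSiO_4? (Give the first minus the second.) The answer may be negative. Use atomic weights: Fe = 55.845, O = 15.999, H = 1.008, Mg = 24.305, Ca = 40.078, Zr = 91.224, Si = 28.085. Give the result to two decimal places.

9.92 percentage points

O in (Mg_0.72Fe_0.28)_5Ca_2Si_8O_22(OH)_2: molar mass 856.509 g/mol; 24×15.999 = 383.976 g → 44.83 wt%.
O in ZrSiO_4: molar mass 183.305 g/mol; 4×15.999 = 63.996 g → 34.91 wt%.
Difference = 44.83 − 34.91 = 9.92 percentage points.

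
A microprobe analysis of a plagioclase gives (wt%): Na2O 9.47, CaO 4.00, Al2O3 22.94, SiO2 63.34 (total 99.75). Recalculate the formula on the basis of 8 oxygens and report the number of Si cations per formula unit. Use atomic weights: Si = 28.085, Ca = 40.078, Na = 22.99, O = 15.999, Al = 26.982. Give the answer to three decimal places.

Na2O: 9.47/61.979 = 0.15279 mol → 0.30558 mol Na, 0.15279 mol O.
CaO: 4.00/56.077 = 0.07133 mol → 0.07133 mol Ca, 0.07133 mol O.
Al2O3: 22.94/101.961 = 0.22499 mol → 0.44998 mol Al, 0.67497 mol O.
SiO2: 63.34/60.083 = 1.05421 mol → 1.05421 mol Si, 2.10842 mol O.
Total oxygen = 3.00751 mol. Normalization factor = 8/3.00751 = 2.66001.
Si per 8 O = 1.05421 × 2.66001 = 2.804.

2.804 Si apfu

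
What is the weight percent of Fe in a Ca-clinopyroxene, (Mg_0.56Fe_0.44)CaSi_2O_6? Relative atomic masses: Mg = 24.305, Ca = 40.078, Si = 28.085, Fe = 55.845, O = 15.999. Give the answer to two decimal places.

Formula mass = 0.56*24.305 + 0.44*55.845 + 1*40.078 + 2*28.085 + 6*15.999 = 230.425 g/mol, of which 24.572 g is Fe.
So Fe makes up 24.572/230.425 = 0.1066 of the mass, i.e. 10.66%.

10.66 weight percent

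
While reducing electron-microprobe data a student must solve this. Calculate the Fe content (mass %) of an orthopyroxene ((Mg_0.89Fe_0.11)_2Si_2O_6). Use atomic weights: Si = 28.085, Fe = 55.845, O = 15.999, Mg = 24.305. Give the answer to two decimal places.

5.91 mass %

Formula mass = 1.78*24.305 + 0.22*55.845 + 2*28.085 + 6*15.999 = 207.713 g/mol, of which 12.286 g is Fe.
So Fe makes up 12.286/207.713 = 0.0591 of the mass, i.e. 5.91%.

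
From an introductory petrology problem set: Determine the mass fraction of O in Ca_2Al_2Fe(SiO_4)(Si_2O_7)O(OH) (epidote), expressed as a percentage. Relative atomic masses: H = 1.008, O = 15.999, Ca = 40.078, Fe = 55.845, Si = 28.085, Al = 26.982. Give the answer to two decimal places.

43.04 wt%

M(Ca_2Al_2Fe(SiO_4)(Si_2O_7)O(OH)) = 483.215 g/mol.
O contributes 13 × 15.999 = 207.987 g per mole.
207.987/483.215 = 0.4304 → 43.04%.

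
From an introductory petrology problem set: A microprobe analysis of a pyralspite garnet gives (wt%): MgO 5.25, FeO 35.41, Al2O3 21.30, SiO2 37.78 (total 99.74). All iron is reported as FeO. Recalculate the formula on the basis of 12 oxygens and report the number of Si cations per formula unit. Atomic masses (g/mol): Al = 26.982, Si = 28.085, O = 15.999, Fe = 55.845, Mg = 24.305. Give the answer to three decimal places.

3.009 Si apfu

MgO: 5.25/40.304 = 0.13026 mol → 0.13026 mol Mg, 0.13026 mol O.
FeO: 35.41/71.844 = 0.49287 mol → 0.49287 mol Fe, 0.49287 mol O.
Al2O3: 21.30/101.961 = 0.20890 mol → 0.41780 mol Al, 0.62670 mol O.
SiO2: 37.78/60.083 = 0.62880 mol → 0.62880 mol Si, 1.25760 mol O.
Total oxygen = 2.50743 mol. Normalization factor = 12/2.50743 = 4.78578.
Si per 12 O = 0.62880 × 4.78578 = 3.009.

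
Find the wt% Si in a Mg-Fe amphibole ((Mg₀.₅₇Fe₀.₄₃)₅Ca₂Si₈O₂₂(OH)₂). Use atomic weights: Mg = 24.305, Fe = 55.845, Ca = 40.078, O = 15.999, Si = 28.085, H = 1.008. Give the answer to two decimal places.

M((Mg₀.₅₇Fe₀.₄₃)₅Ca₂Si₈O₂₂(OH)₂) = 880.164 g/mol.
Si contributes 8 × 28.085 = 224.680 g per mole.
224.680/880.164 = 0.2553 → 25.53%.

25.53 mass %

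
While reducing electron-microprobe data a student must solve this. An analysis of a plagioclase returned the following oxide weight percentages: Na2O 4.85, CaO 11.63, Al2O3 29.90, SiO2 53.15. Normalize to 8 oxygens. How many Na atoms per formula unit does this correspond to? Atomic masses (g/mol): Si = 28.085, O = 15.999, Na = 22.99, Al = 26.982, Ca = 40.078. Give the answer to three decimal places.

4.85 wt% Na2O ÷ 61.979 g/mol = 0.07825 mol, giving 0.15650 Na and 0.07825 O.
11.63 wt% CaO ÷ 56.077 g/mol = 0.20739 mol, giving 0.20739 Ca and 0.20739 O.
29.90 wt% Al2O3 ÷ 101.961 g/mol = 0.29325 mol, giving 0.58650 Al and 0.87975 O.
53.15 wt% SiO2 ÷ 60.083 g/mol = 0.88461 mol, giving 0.88461 Si and 1.76922 O.
Oxygen sums to 2.93461; scaling by 8/2.93461 = 2.72609 puts the formula on 8 O.
Na: 0.15650 × 2.72609 = 0.427 atoms per formula unit.

0.427 Na apfu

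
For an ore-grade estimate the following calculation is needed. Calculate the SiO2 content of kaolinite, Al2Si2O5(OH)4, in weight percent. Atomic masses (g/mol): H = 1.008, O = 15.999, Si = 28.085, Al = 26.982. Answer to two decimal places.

M(Al2Si2O5(OH)4) = 258.157 g/mol; M(SiO2) = 60.083 g/mol.
Moles SiO2 per formula unit = 2 Si ÷ 1 = 2.0000.
SiO2 fraction = (2.0000 × 60.083) / 258.157 = 120.166/258.157 = 0.4655.

46.55 wt%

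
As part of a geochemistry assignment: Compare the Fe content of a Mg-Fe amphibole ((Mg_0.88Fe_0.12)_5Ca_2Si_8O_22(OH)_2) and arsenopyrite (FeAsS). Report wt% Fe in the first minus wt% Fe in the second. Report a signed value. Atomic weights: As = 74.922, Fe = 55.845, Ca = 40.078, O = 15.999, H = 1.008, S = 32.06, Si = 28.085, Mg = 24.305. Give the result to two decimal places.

M((Mg_0.88Fe_0.12)_5Ca_2Si_8O_22(OH)_2) = 831.277 g/mol, so wt% Fe = 33.507/831.277 × 100 = 4.03%.
M(FeAsS) = 162.827 g/mol, so wt% Fe = 55.845/162.827 × 100 = 34.30%.
4.03 − 34.30 = -30.27 pp.

-30.27 percentage points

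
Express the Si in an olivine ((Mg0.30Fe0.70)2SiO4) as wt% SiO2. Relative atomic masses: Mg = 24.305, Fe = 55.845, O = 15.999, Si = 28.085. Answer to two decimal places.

32.50 wt%

Molar mass of (Mg0.30Fe0.70)2SiO4 = 0.60·24.305 + 1.40·55.845 + 1·28.085 + 4·15.999 = 184.847 g/mol.
Each formula unit contains 1 Si, equivalent to 1/1 = 1.0000 mol SiO2.
M(SiO2) = 1×28.085 + 2×15.999 = 60.083 g/mol.
Mass of SiO2 per formula unit = 1.0000 × 60.083 = 60.083 g.
SiO2 wt% = 60.083 / 184.847 × 100 = 32.50%.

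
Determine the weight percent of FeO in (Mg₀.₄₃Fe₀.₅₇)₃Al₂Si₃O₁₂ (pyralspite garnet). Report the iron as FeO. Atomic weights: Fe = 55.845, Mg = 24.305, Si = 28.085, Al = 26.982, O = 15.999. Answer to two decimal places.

26.88 wt%

Molar mass of (Mg₀.₄₃Fe₀.₅₇)₃Al₂Si₃O₁₂ = 1.29×24.305 + 1.71×55.845 + 2×26.982 + 3×28.085 + 12×15.999 = 457.055 g/mol.
Each formula unit contains 1.71 Fe, equivalent to 1.71/1 = 1.7100 mol FeO.
M(FeO) = 1×55.845 + 1×15.999 = 71.844 g/mol.
Mass of FeO per formula unit = 1.7100 × 71.844 = 122.853 g.
FeO wt% = 122.853 / 457.055 × 100 = 26.88%.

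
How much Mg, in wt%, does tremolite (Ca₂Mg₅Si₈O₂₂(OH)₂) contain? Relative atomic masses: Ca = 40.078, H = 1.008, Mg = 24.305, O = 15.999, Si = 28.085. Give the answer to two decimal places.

14.96 wt%

Formula mass = 2×40.078 + 5×24.305 + 8×28.085 + 24×15.999 + 2×1.008 = 812.353 g/mol, of which 121.525 g is Mg.
So Mg makes up 121.525/812.353 = 0.1496 of the mass, i.e. 14.96%.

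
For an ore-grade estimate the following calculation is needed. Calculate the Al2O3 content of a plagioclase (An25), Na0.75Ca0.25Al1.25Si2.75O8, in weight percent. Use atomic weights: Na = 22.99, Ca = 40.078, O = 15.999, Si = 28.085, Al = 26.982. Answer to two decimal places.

23.94 wt%

Formula mass = 266.215 g/mol.
1.25 Al → 0.6250 mol Al2O3 per formula unit; M(Al2O3) = 101.961, so Al2O3 mass = 63.726 g.
63.726/266.215 × 100 = 23.94 wt%.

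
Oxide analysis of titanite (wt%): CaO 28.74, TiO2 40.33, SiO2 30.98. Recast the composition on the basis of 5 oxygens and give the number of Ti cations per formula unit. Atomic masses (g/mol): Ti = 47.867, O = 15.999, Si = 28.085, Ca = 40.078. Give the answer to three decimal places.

28.74 wt% CaO ÷ 56.077 g/mol = 0.51251 mol, giving 0.51251 Ca and 0.51251 O.
40.33 wt% TiO2 ÷ 79.865 g/mol = 0.50498 mol, giving 0.50498 Ti and 1.00996 O.
30.98 wt% SiO2 ÷ 60.083 g/mol = 0.51562 mol, giving 0.51562 Si and 1.03124 O.
Oxygen sums to 2.55371; scaling by 5/2.55371 = 1.95794 puts the formula on 5 O.
Ti: 0.50498 × 1.95794 = 0.989 atoms per formula unit.

0.989 Ti apfu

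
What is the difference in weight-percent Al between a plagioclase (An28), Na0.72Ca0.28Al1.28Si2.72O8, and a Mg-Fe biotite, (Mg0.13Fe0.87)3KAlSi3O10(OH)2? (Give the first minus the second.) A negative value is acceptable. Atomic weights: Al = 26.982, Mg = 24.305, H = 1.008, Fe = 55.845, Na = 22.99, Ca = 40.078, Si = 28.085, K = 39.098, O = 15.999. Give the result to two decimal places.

7.55 percentage points

M(Na0.72Ca0.28Al1.28Si2.72O8) = 266.695 g/mol, so wt% Al = 34.537/266.695 × 100 = 12.95%.
M((Mg0.13Fe0.87)3KAlSi3O10(OH)2) = 499.573 g/mol, so wt% Al = 26.982/499.573 × 100 = 5.40%.
12.95 − 5.40 = 7.55 pp.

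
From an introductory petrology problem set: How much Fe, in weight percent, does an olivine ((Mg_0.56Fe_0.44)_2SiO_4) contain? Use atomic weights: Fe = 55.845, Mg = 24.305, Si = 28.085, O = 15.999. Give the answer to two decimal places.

M((Mg_0.56Fe_0.44)_2SiO_4) = 168.446 g/mol.
Fe contributes 0.88 × 55.845 = 49.144 g per mole.
49.144/168.446 = 0.2917 → 29.17%.

29.17 weight percent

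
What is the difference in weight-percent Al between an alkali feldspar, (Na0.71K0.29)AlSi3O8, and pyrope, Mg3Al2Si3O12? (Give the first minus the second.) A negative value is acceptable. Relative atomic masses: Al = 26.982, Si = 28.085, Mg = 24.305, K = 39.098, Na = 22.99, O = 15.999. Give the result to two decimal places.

-3.28 percentage points

Al in (Na0.71K0.29)AlSi3O8: molar mass 266.890 g/mol; 1×26.982 = 26.982 g → 10.11 wt%.
Al in Mg3Al2Si3O12: molar mass 403.122 g/mol; 2×26.982 = 53.964 g → 13.39 wt%.
Difference = 10.11 − 13.39 = -3.28 percentage points.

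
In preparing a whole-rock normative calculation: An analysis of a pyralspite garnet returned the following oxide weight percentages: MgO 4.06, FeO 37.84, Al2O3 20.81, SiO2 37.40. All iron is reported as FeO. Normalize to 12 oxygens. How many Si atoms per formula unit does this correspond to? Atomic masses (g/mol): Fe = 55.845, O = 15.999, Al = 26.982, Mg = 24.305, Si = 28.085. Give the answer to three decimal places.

MgO (M=40.304): mol = 0.10073; Mg = 0.10073, O = 0.10073.
FeO (M=71.844): mol = 0.52670; Fe = 0.52670, O = 0.52670.
Al2O3 (M=101.961): mol = 0.20410; Al = 0.40820, O = 0.61230.
SiO2 (M=60.083): mol = 0.62247; Si = 0.62247, O = 1.24494.
ΣO = 2.48467; factor = 12/ΣO = 4.82962.
Si apfu = 0.62247 × 4.82962 = 3.006.

3.006 Si apfu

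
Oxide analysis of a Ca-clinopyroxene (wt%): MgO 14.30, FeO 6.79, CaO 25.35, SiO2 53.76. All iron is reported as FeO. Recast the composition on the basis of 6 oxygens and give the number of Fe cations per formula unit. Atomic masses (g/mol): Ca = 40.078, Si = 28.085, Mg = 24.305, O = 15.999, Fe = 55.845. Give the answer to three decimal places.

MgO: 14.30/40.304 = 0.35480 mol → 0.35480 mol Mg, 0.35480 mol O.
FeO: 6.79/71.844 = 0.09451 mol → 0.09451 mol Fe, 0.09451 mol O.
CaO: 25.35/56.077 = 0.45206 mol → 0.45206 mol Ca, 0.45206 mol O.
SiO2: 53.76/60.083 = 0.89476 mol → 0.89476 mol Si, 1.78952 mol O.
Total oxygen = 2.69089 mol. Normalization factor = 6/2.69089 = 2.22975.
Fe per 6 O = 0.09451 × 2.22975 = 0.211.

0.211 Fe apfu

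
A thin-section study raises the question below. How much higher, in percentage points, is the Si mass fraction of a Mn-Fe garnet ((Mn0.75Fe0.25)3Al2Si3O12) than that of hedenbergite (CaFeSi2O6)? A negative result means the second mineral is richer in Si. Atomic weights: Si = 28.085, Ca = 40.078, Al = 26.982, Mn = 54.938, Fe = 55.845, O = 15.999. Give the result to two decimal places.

-5.64 percentage points

First mineral: 84.255 g Si in 495.701 g formula = 17.00 wt% Si.
Second mineral: 56.170 g Si in 248.087 g formula = 22.64 wt% Si.
17.00% − 22.64% gives a difference of -5.64 percentage points.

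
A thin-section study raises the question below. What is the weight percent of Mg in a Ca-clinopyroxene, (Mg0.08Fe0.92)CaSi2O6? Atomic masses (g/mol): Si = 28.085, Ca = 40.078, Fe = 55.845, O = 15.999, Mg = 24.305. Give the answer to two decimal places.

Formula mass = 0.08*24.305 + 0.92*55.845 + 1*40.078 + 2*28.085 + 6*15.999 = 245.564 g/mol, of which 1.944 g is Mg.
So Mg makes up 1.944/245.564 = 0.0079 of the mass, i.e. 0.79%.

0.79 mass %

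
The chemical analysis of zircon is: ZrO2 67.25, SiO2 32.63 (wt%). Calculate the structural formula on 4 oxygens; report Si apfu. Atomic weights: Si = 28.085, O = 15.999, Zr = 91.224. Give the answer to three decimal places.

0.998 Si apfu

ZrO2: 67.25/123.222 = 0.54576 mol → 0.54576 mol Zr, 1.09152 mol O.
SiO2: 32.63/60.083 = 0.54308 mol → 0.54308 mol Si, 1.08616 mol O.
Total oxygen = 2.17768 mol. Normalization factor = 4/2.17768 = 1.83682.
Si per 4 O = 0.54308 × 1.83682 = 0.998.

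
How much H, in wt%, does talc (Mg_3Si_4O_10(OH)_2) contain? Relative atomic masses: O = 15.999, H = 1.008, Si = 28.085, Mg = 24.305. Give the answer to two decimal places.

0.53 wt%

Formula mass = 3×24.305 + 4×28.085 + 12×15.999 + 2×1.008 = 379.259 g/mol, of which 2.016 g is H.
So H makes up 2.016/379.259 = 0.0053 of the mass, i.e. 0.53%.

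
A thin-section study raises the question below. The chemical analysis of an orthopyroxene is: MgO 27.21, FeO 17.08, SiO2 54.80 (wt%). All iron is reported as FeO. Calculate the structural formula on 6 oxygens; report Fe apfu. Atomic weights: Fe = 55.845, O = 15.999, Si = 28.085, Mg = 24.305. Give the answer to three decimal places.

0.521 Fe apfu

27.21 wt% MgO ÷ 40.304 g/mol = 0.67512 mol, giving 0.67512 Mg and 0.67512 O.
17.08 wt% FeO ÷ 71.844 g/mol = 0.23774 mol, giving 0.23774 Fe and 0.23774 O.
54.80 wt% SiO2 ÷ 60.083 g/mol = 0.91207 mol, giving 0.91207 Si and 1.82414 O.
Oxygen sums to 2.73700; scaling by 6/2.73700 = 2.19218 puts the formula on 6 O.
Fe: 0.23774 × 2.19218 = 0.521 atoms per formula unit.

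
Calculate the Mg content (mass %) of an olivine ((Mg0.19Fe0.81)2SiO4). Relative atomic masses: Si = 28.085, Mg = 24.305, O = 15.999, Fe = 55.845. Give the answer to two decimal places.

4.82 mass %

M((Mg0.19Fe0.81)2SiO4) = 191.786 g/mol.
Mg contributes 0.38 × 24.305 = 9.236 g per mole.
9.236/191.786 = 0.0482 → 4.82%.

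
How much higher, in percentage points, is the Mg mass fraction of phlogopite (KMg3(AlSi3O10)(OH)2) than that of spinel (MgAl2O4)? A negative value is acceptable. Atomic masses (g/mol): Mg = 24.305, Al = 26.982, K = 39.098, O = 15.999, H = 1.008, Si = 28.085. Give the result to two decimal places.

M(KMg3(AlSi3O10)(OH)2) = 417.254 g/mol, so wt% Mg = 72.915/417.254 × 100 = 17.47%.
M(MgAl2O4) = 142.265 g/mol, so wt% Mg = 24.305/142.265 × 100 = 17.08%.
17.47 − 17.08 = 0.39 pp.

0.39 percentage points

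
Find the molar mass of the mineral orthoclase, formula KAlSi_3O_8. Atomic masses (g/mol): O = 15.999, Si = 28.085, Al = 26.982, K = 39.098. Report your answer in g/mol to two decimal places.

278.33 g/mol

The formula mass is the sum 1(39.098) + 1(26.982) + 3(28.085) + 8(15.999).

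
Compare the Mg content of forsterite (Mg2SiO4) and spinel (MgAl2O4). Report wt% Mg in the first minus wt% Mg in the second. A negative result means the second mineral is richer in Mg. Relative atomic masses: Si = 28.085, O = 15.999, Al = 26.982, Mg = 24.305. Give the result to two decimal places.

17.47 percentage points

Mg in Mg2SiO4: molar mass 140.691 g/mol; 2×24.305 = 48.610 g → 34.55 wt%.
Mg in MgAl2O4: molar mass 142.265 g/mol; 1×24.305 = 24.305 g → 17.08 wt%.
Difference = 34.55 − 17.08 = 17.47 percentage points.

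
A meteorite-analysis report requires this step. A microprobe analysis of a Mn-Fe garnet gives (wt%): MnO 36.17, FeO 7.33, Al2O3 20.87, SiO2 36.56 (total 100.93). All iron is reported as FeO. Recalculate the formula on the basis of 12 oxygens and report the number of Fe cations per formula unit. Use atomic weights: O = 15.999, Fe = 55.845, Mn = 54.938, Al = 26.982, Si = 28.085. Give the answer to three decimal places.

0.501 Fe apfu

36.17 wt% MnO ÷ 70.937 g/mol = 0.50989 mol, giving 0.50989 Mn and 0.50989 O.
7.33 wt% FeO ÷ 71.844 g/mol = 0.10203 mol, giving 0.10203 Fe and 0.10203 O.
20.87 wt% Al2O3 ÷ 101.961 g/mol = 0.20469 mol, giving 0.40938 Al and 0.61407 O.
36.56 wt% SiO2 ÷ 60.083 g/mol = 0.60849 mol, giving 0.60849 Si and 1.21698 O.
Oxygen sums to 2.44297; scaling by 12/2.44297 = 4.91205 puts the formula on 12 O.
Fe: 0.10203 × 4.91205 = 0.501 atoms per formula unit.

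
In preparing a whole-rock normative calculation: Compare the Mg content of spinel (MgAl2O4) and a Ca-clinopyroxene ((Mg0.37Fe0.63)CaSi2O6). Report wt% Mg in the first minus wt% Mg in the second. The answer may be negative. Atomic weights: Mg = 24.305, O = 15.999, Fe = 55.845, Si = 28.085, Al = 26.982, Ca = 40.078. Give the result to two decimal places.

13.28 percentage points

Mg in MgAl2O4: molar mass 142.265 g/mol; 1×24.305 = 24.305 g → 17.08 wt%.
Mg in (Mg0.37Fe0.63)CaSi2O6: molar mass 236.417 g/mol; 0.37×24.305 = 8.993 g → 3.80 wt%.
Difference = 17.08 − 3.80 = 13.28 percentage points.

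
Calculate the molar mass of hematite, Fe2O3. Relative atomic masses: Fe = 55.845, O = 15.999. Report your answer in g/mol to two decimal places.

159.69 g/mol

The formula mass is the sum 2×55.845 + 3×15.999.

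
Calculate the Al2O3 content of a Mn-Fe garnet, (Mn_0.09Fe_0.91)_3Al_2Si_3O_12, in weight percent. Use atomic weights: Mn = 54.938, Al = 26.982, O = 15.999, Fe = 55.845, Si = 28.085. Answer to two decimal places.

Molar mass of (Mn_0.09Fe_0.91)_3Al_2Si_3O_12 = 0.27*54.938 + 2.73*55.845 + 2*26.982 + 3*28.085 + 12*15.999 = 497.497 g/mol.
Each formula unit contains 2 Al, equivalent to 2/2 = 1.0000 mol Al2O3.
M(Al2O3) = 2×26.982 + 3×15.999 = 101.961 g/mol.
Mass of Al2O3 per formula unit = 1.0000 × 101.961 = 101.961 g.
Al2O3 wt% = 101.961 / 497.497 × 100 = 20.49%.

20.49 wt%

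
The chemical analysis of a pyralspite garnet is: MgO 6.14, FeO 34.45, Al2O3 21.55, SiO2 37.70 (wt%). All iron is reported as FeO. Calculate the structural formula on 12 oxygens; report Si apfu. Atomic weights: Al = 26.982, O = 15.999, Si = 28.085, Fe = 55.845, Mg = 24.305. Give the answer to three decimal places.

2.987 Si apfu

6.14 wt% MgO ÷ 40.304 g/mol = 0.15234 mol, giving 0.15234 Mg and 0.15234 O.
34.45 wt% FeO ÷ 71.844 g/mol = 0.47951 mol, giving 0.47951 Fe and 0.47951 O.
21.55 wt% Al2O3 ÷ 101.961 g/mol = 0.21136 mol, giving 0.42272 Al and 0.63408 O.
37.70 wt% SiO2 ÷ 60.083 g/mol = 0.62747 mol, giving 0.62747 Si and 1.25494 O.
Oxygen sums to 2.52087; scaling by 12/2.52087 = 4.76026 puts the formula on 12 O.
Si: 0.62747 × 4.76026 = 2.987 atoms per formula unit.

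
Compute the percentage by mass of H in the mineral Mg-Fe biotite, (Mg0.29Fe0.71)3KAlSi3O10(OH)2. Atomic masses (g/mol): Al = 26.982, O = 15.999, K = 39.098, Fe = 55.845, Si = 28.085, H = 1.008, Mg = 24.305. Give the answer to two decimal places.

0.42 mass %

Molar mass of (Mg0.29Fe0.71)3KAlSi3O10(OH)2: 0.87*24.305 + 2.13*55.845 + 1*39.098 + 1*26.982 + 3*28.085 + 12*15.999 + 2*1.008 = 484.434 g/mol.
Mass of H per formula unit: 2 × 1.008 = 2.016 g.
Weight fraction H = 2.016 / 484.434 = 0.0042.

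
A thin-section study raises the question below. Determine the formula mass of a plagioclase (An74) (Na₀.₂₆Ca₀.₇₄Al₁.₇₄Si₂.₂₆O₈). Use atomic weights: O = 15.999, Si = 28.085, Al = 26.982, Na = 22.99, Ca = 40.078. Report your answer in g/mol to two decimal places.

Na: 0.26 × 22.99 = 5.9774
Ca: 0.74 × 40.078 = 29.6577
Al: 1.74 × 26.982 = 46.9487
Si: 2.26 × 28.085 = 63.4721
O: 8 × 15.999 = 127.9920
Summing the contributions gives the formula mass.

274.05 g/mol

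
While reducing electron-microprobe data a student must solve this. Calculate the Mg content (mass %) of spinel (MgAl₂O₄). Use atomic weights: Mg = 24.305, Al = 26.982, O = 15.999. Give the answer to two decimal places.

17.08 mass %

Formula mass = 1*24.305 + 2*26.982 + 4*15.999 = 142.265 g/mol, of which 24.305 g is Mg.
So Mg makes up 24.305/142.265 = 0.1708 of the mass, i.e. 17.08%.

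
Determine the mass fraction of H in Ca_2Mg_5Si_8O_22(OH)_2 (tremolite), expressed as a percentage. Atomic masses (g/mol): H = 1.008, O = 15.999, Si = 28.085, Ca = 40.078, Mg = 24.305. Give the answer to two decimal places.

M(Ca_2Mg_5Si_8O_22(OH)_2) = 812.353 g/mol.
H contributes 2 × 1.008 = 2.016 g per mole.
2.016/812.353 = 0.0025 → 0.25%.

0.25 weight percent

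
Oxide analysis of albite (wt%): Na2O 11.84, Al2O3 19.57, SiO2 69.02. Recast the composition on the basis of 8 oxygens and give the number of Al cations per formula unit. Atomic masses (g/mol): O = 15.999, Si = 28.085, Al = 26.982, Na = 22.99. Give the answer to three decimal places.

1.002 Al apfu

Na2O (M=61.979): mol = 0.19103; Na = 0.38206, O = 0.19103.
Al2O3 (M=101.961): mol = 0.19194; Al = 0.38388, O = 0.57582.
SiO2 (M=60.083): mol = 1.14874; Si = 1.14874, O = 2.29748.
ΣO = 3.06433; factor = 8/ΣO = 2.61068.
Al apfu = 0.38388 × 2.61068 = 1.002.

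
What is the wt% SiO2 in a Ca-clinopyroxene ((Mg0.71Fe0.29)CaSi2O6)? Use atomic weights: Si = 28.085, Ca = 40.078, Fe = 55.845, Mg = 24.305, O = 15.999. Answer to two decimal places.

Formula mass = 225.694 g/mol.
2 Si → 2.0000 mol SiO2 per formula unit; M(SiO2) = 60.083, so SiO2 mass = 120.166 g.
120.166/225.694 × 100 = 53.24 wt%.

53.24 wt%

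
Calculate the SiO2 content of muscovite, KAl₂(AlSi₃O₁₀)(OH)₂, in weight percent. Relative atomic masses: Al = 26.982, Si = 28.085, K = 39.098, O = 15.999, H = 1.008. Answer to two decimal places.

45.25 wt%

Formula mass = 398.303 g/mol.
3 Si → 3.0000 mol SiO2 per formula unit; M(SiO2) = 60.083, so SiO2 mass = 180.249 g.
180.249/398.303 × 100 = 45.25 wt%.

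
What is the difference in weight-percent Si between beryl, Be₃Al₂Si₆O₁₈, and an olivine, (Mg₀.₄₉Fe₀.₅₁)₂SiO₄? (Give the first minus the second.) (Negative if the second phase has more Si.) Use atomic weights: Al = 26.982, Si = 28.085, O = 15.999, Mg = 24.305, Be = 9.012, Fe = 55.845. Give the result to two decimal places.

M(Be₃Al₂Si₆O₁₈) = 537.492 g/mol, so wt% Si = 168.510/537.492 × 100 = 31.35%.
M((Mg₀.₄₉Fe₀.₅₁)₂SiO₄) = 172.862 g/mol, so wt% Si = 28.085/172.862 × 100 = 16.25%.
31.35 − 16.25 = 15.10 pp.

15.10 percentage points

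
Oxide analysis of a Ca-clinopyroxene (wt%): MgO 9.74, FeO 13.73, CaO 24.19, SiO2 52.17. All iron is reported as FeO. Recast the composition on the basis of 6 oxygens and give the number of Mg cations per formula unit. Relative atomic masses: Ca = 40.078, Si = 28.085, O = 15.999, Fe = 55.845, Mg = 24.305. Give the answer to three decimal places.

0.558 Mg apfu

MgO (M=40.304): mol = 0.24166; Mg = 0.24166, O = 0.24166.
FeO (M=71.844): mol = 0.19111; Fe = 0.19111, O = 0.19111.
CaO (M=56.077): mol = 0.43137; Ca = 0.43137, O = 0.43137.
SiO2 (M=60.083): mol = 0.86830; Si = 0.86830, O = 1.73660.
ΣO = 2.60074; factor = 6/ΣO = 2.30704.
Mg apfu = 0.24166 × 2.30704 = 0.558.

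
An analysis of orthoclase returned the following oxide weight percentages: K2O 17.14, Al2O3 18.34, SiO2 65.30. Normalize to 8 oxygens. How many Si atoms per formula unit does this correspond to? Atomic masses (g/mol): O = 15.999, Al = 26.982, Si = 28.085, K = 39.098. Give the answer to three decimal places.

3.003 Si apfu

K2O: 17.14/94.195 = 0.18196 mol → 0.36392 mol K, 0.18196 mol O.
Al2O3: 18.34/101.961 = 0.17987 mol → 0.35974 mol Al, 0.53961 mol O.
SiO2: 65.30/60.083 = 1.08683 mol → 1.08683 mol Si, 2.17366 mol O.
Total oxygen = 2.89523 mol. Normalization factor = 8/2.89523 = 2.76317.
Si per 8 O = 1.08683 × 2.76317 = 3.003.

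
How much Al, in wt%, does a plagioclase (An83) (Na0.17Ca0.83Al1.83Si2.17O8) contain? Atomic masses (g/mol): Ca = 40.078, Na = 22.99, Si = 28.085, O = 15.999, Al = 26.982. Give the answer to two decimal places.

Molar mass of Na0.17Ca0.83Al1.83Si2.17O8: 0.17·22.99 + 0.83·40.078 + 1.83·26.982 + 2.17·28.085 + 8·15.999 = 275.487 g/mol.
Mass of Al per formula unit: 1.83 × 26.982 = 49.377 g.
Weight fraction Al = 49.377 / 275.487 = 0.1792.

17.92 wt%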